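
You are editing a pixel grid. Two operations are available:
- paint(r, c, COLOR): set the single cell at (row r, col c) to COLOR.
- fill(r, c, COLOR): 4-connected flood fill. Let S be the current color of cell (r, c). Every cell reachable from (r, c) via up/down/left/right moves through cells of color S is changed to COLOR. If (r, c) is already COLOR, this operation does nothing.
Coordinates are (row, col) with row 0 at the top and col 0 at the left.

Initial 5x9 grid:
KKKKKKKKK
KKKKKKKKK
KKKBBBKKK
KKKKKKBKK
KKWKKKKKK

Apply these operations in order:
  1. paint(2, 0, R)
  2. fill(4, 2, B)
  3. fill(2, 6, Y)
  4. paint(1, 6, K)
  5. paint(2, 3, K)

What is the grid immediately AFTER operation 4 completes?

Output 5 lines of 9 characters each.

Answer: YYYYYYYYY
YYYYYYKYY
RYYBBBYYY
YYYYYYBYY
YYBYYYYYY

Derivation:
After op 1 paint(2,0,R):
KKKKKKKKK
KKKKKKKKK
RKKBBBKKK
KKKKKKBKK
KKWKKKKKK
After op 2 fill(4,2,B) [1 cells changed]:
KKKKKKKKK
KKKKKKKKK
RKKBBBKKK
KKKKKKBKK
KKBKKKKKK
After op 3 fill(2,6,Y) [39 cells changed]:
YYYYYYYYY
YYYYYYYYY
RYYBBBYYY
YYYYYYBYY
YYBYYYYYY
After op 4 paint(1,6,K):
YYYYYYYYY
YYYYYYKYY
RYYBBBYYY
YYYYYYBYY
YYBYYYYYY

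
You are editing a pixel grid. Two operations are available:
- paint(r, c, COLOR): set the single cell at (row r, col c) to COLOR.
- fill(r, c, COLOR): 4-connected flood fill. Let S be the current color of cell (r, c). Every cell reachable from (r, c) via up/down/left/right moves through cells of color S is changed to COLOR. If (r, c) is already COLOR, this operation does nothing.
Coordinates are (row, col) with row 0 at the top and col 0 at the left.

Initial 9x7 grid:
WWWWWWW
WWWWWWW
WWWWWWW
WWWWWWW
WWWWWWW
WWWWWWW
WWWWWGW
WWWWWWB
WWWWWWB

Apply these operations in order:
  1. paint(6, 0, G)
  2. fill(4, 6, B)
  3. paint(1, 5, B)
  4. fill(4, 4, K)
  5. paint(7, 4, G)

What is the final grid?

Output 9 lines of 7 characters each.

Answer: KKKKKKK
KKKKKKK
KKKKKKK
KKKKKKK
KKKKKKK
KKKKKKK
GKKKKGK
KKKKGKK
KKKKKKK

Derivation:
After op 1 paint(6,0,G):
WWWWWWW
WWWWWWW
WWWWWWW
WWWWWWW
WWWWWWW
WWWWWWW
GWWWWGW
WWWWWWB
WWWWWWB
After op 2 fill(4,6,B) [59 cells changed]:
BBBBBBB
BBBBBBB
BBBBBBB
BBBBBBB
BBBBBBB
BBBBBBB
GBBBBGB
BBBBBBB
BBBBBBB
After op 3 paint(1,5,B):
BBBBBBB
BBBBBBB
BBBBBBB
BBBBBBB
BBBBBBB
BBBBBBB
GBBBBGB
BBBBBBB
BBBBBBB
After op 4 fill(4,4,K) [61 cells changed]:
KKKKKKK
KKKKKKK
KKKKKKK
KKKKKKK
KKKKKKK
KKKKKKK
GKKKKGK
KKKKKKK
KKKKKKK
After op 5 paint(7,4,G):
KKKKKKK
KKKKKKK
KKKKKKK
KKKKKKK
KKKKKKK
KKKKKKK
GKKKKGK
KKKKGKK
KKKKKKK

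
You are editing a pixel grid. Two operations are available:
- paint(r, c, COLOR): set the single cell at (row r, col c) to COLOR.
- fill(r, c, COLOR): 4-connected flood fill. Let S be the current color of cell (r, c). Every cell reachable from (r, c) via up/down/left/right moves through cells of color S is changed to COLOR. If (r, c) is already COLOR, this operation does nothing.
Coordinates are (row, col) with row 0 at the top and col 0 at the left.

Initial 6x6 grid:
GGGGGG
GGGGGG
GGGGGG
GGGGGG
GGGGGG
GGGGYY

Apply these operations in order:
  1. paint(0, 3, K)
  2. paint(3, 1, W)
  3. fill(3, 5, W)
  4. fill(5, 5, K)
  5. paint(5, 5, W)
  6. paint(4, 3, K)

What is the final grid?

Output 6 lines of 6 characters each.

Answer: WWWKWW
WWWWWW
WWWWWW
WWWWWW
WWWKWW
WWWWKW

Derivation:
After op 1 paint(0,3,K):
GGGKGG
GGGGGG
GGGGGG
GGGGGG
GGGGGG
GGGGYY
After op 2 paint(3,1,W):
GGGKGG
GGGGGG
GGGGGG
GWGGGG
GGGGGG
GGGGYY
After op 3 fill(3,5,W) [32 cells changed]:
WWWKWW
WWWWWW
WWWWWW
WWWWWW
WWWWWW
WWWWYY
After op 4 fill(5,5,K) [2 cells changed]:
WWWKWW
WWWWWW
WWWWWW
WWWWWW
WWWWWW
WWWWKK
After op 5 paint(5,5,W):
WWWKWW
WWWWWW
WWWWWW
WWWWWW
WWWWWW
WWWWKW
After op 6 paint(4,3,K):
WWWKWW
WWWWWW
WWWWWW
WWWWWW
WWWKWW
WWWWKW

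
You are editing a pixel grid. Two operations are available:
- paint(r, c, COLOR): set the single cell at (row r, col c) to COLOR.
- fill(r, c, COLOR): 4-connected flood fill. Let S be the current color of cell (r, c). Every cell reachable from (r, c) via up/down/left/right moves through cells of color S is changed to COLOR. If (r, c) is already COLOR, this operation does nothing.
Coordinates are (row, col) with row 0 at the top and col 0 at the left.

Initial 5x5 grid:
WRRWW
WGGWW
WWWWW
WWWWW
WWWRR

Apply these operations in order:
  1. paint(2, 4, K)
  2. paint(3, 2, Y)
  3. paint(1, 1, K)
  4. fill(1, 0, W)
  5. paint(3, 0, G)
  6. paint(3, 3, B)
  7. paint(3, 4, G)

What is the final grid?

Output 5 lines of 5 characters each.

Answer: WRRWW
WKGWW
WWWWK
GWYBG
WWWRR

Derivation:
After op 1 paint(2,4,K):
WRRWW
WGGWW
WWWWK
WWWWW
WWWRR
After op 2 paint(3,2,Y):
WRRWW
WGGWW
WWWWK
WWYWW
WWWRR
After op 3 paint(1,1,K):
WRRWW
WKGWW
WWWWK
WWYWW
WWWRR
After op 4 fill(1,0,W) [0 cells changed]:
WRRWW
WKGWW
WWWWK
WWYWW
WWWRR
After op 5 paint(3,0,G):
WRRWW
WKGWW
WWWWK
GWYWW
WWWRR
After op 6 paint(3,3,B):
WRRWW
WKGWW
WWWWK
GWYBW
WWWRR
After op 7 paint(3,4,G):
WRRWW
WKGWW
WWWWK
GWYBG
WWWRR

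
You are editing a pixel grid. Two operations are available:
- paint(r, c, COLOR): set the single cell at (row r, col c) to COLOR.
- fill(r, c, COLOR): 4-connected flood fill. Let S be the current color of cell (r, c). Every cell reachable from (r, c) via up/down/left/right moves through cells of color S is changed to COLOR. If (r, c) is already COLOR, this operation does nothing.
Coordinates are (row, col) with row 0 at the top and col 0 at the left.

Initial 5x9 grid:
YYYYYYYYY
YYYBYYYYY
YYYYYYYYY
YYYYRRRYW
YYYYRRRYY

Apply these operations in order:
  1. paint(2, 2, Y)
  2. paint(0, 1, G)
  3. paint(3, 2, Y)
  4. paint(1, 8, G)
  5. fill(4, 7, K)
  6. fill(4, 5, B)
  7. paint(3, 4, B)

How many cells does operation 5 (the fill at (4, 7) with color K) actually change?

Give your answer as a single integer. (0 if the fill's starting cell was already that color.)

After op 1 paint(2,2,Y):
YYYYYYYYY
YYYBYYYYY
YYYYYYYYY
YYYYRRRYW
YYYYRRRYY
After op 2 paint(0,1,G):
YGYYYYYYY
YYYBYYYYY
YYYYYYYYY
YYYYRRRYW
YYYYRRRYY
After op 3 paint(3,2,Y):
YGYYYYYYY
YYYBYYYYY
YYYYYYYYY
YYYYRRRYW
YYYYRRRYY
After op 4 paint(1,8,G):
YGYYYYYYY
YYYBYYYYG
YYYYYYYYY
YYYYRRRYW
YYYYRRRYY
After op 5 fill(4,7,K) [35 cells changed]:
KGKKKKKKK
KKKBKKKKG
KKKKKKKKK
KKKKRRRKW
KKKKRRRKK

Answer: 35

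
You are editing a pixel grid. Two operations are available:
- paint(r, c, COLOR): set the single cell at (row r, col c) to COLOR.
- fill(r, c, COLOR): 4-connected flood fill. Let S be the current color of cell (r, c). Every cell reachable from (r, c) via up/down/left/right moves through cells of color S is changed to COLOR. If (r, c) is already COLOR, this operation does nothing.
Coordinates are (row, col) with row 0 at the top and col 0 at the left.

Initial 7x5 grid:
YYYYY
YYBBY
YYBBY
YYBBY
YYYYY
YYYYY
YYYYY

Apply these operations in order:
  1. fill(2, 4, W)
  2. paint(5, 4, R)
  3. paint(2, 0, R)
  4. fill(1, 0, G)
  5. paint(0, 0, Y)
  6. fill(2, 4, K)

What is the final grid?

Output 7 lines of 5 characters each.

Answer: YKKKK
KKBBK
RKBBK
KKBBK
KKKKK
KKKKR
KKKKK

Derivation:
After op 1 fill(2,4,W) [29 cells changed]:
WWWWW
WWBBW
WWBBW
WWBBW
WWWWW
WWWWW
WWWWW
After op 2 paint(5,4,R):
WWWWW
WWBBW
WWBBW
WWBBW
WWWWW
WWWWR
WWWWW
After op 3 paint(2,0,R):
WWWWW
WWBBW
RWBBW
WWBBW
WWWWW
WWWWR
WWWWW
After op 4 fill(1,0,G) [27 cells changed]:
GGGGG
GGBBG
RGBBG
GGBBG
GGGGG
GGGGR
GGGGG
After op 5 paint(0,0,Y):
YGGGG
GGBBG
RGBBG
GGBBG
GGGGG
GGGGR
GGGGG
After op 6 fill(2,4,K) [26 cells changed]:
YKKKK
KKBBK
RKBBK
KKBBK
KKKKK
KKKKR
KKKKK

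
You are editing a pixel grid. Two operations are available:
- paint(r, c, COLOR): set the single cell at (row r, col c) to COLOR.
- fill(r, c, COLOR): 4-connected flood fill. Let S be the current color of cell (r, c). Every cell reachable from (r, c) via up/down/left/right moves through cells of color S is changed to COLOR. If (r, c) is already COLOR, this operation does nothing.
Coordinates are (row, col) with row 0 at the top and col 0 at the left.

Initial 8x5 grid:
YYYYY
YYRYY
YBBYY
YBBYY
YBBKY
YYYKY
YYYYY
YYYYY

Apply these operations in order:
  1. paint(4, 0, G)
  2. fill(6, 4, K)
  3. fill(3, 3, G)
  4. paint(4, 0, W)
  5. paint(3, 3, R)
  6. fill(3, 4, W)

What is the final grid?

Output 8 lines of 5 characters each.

After op 1 paint(4,0,G):
YYYYY
YYRYY
YBBYY
YBBYY
GBBKY
YYYKY
YYYYY
YYYYY
After op 2 fill(6,4,K) [30 cells changed]:
KKKKK
KKRKK
KBBKK
KBBKK
GBBKK
KKKKK
KKKKK
KKKKK
After op 3 fill(3,3,G) [32 cells changed]:
GGGGG
GGRGG
GBBGG
GBBGG
GBBGG
GGGGG
GGGGG
GGGGG
After op 4 paint(4,0,W):
GGGGG
GGRGG
GBBGG
GBBGG
WBBGG
GGGGG
GGGGG
GGGGG
After op 5 paint(3,3,R):
GGGGG
GGRGG
GBBGG
GBBRG
WBBGG
GGGGG
GGGGG
GGGGG
After op 6 fill(3,4,W) [31 cells changed]:
WWWWW
WWRWW
WBBWW
WBBRW
WBBWW
WWWWW
WWWWW
WWWWW

Answer: WWWWW
WWRWW
WBBWW
WBBRW
WBBWW
WWWWW
WWWWW
WWWWW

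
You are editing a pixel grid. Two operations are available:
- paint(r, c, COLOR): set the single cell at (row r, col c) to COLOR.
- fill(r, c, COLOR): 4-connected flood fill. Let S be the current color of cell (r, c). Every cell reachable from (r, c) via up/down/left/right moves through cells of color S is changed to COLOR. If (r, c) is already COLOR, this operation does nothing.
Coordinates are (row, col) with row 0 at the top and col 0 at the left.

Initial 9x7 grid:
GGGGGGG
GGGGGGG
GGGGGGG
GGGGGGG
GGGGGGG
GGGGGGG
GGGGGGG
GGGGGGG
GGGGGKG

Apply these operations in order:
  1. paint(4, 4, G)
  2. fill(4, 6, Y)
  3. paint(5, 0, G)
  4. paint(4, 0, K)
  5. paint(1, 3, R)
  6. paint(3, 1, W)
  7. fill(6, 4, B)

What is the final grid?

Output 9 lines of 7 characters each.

Answer: BBBBBBB
BBBRBBB
BBBBBBB
BWBBBBB
KBBBBBB
GBBBBBB
BBBBBBB
BBBBBBB
BBBBBKB

Derivation:
After op 1 paint(4,4,G):
GGGGGGG
GGGGGGG
GGGGGGG
GGGGGGG
GGGGGGG
GGGGGGG
GGGGGGG
GGGGGGG
GGGGGKG
After op 2 fill(4,6,Y) [62 cells changed]:
YYYYYYY
YYYYYYY
YYYYYYY
YYYYYYY
YYYYYYY
YYYYYYY
YYYYYYY
YYYYYYY
YYYYYKY
After op 3 paint(5,0,G):
YYYYYYY
YYYYYYY
YYYYYYY
YYYYYYY
YYYYYYY
GYYYYYY
YYYYYYY
YYYYYYY
YYYYYKY
After op 4 paint(4,0,K):
YYYYYYY
YYYYYYY
YYYYYYY
YYYYYYY
KYYYYYY
GYYYYYY
YYYYYYY
YYYYYYY
YYYYYKY
After op 5 paint(1,3,R):
YYYYYYY
YYYRYYY
YYYYYYY
YYYYYYY
KYYYYYY
GYYYYYY
YYYYYYY
YYYYYYY
YYYYYKY
After op 6 paint(3,1,W):
YYYYYYY
YYYRYYY
YYYYYYY
YWYYYYY
KYYYYYY
GYYYYYY
YYYYYYY
YYYYYYY
YYYYYKY
After op 7 fill(6,4,B) [58 cells changed]:
BBBBBBB
BBBRBBB
BBBBBBB
BWBBBBB
KBBBBBB
GBBBBBB
BBBBBBB
BBBBBBB
BBBBBKB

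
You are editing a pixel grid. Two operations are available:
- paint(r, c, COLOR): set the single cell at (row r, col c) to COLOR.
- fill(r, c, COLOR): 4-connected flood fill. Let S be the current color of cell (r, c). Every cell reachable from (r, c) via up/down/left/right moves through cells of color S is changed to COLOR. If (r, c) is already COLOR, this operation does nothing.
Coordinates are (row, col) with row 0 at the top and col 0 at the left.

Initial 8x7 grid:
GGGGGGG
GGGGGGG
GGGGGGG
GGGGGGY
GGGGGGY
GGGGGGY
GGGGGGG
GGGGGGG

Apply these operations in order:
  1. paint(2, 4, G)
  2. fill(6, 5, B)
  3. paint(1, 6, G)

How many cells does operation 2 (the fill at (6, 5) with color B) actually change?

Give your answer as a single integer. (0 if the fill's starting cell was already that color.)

Answer: 53

Derivation:
After op 1 paint(2,4,G):
GGGGGGG
GGGGGGG
GGGGGGG
GGGGGGY
GGGGGGY
GGGGGGY
GGGGGGG
GGGGGGG
After op 2 fill(6,5,B) [53 cells changed]:
BBBBBBB
BBBBBBB
BBBBBBB
BBBBBBY
BBBBBBY
BBBBBBY
BBBBBBB
BBBBBBB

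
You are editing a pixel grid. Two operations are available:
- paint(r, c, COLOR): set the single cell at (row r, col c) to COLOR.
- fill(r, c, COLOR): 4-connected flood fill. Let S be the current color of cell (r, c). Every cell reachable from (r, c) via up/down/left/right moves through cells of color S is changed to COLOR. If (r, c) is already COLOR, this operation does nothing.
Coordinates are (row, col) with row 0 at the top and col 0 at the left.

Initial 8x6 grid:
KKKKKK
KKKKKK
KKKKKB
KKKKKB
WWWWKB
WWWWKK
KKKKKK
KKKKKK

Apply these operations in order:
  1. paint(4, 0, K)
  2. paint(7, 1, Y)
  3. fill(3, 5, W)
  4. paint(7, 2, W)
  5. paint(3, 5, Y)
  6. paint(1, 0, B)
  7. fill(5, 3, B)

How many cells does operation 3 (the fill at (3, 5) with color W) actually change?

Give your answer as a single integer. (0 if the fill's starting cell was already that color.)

After op 1 paint(4,0,K):
KKKKKK
KKKKKK
KKKKKB
KKKKKB
KWWWKB
WWWWKK
KKKKKK
KKKKKK
After op 2 paint(7,1,Y):
KKKKKK
KKKKKK
KKKKKB
KKKKKB
KWWWKB
WWWWKK
KKKKKK
KYKKKK
After op 3 fill(3,5,W) [3 cells changed]:
KKKKKK
KKKKKK
KKKKKW
KKKKKW
KWWWKW
WWWWKK
KKKKKK
KYKKKK

Answer: 3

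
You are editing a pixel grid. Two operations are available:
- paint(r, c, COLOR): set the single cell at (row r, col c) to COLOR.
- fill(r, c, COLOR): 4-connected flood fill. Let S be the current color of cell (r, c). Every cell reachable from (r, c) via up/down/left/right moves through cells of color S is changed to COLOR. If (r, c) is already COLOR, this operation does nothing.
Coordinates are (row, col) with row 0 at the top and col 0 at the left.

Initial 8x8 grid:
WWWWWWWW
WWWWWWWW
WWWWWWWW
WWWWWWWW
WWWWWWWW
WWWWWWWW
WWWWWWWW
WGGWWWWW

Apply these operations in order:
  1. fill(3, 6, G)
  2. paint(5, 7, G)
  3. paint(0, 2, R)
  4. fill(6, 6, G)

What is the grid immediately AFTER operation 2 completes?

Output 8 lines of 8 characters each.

Answer: GGGGGGGG
GGGGGGGG
GGGGGGGG
GGGGGGGG
GGGGGGGG
GGGGGGGG
GGGGGGGG
GGGGGGGG

Derivation:
After op 1 fill(3,6,G) [62 cells changed]:
GGGGGGGG
GGGGGGGG
GGGGGGGG
GGGGGGGG
GGGGGGGG
GGGGGGGG
GGGGGGGG
GGGGGGGG
After op 2 paint(5,7,G):
GGGGGGGG
GGGGGGGG
GGGGGGGG
GGGGGGGG
GGGGGGGG
GGGGGGGG
GGGGGGGG
GGGGGGGG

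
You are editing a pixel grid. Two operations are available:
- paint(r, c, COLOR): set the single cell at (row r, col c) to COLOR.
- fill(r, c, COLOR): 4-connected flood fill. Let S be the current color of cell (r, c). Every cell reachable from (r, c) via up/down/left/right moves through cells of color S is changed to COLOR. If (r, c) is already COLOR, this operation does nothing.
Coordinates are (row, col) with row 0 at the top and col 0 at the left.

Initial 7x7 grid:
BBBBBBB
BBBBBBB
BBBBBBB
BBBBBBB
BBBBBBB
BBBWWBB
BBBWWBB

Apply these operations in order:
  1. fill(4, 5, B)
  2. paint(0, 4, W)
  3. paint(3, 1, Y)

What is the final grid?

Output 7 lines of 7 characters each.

Answer: BBBBWBB
BBBBBBB
BBBBBBB
BYBBBBB
BBBBBBB
BBBWWBB
BBBWWBB

Derivation:
After op 1 fill(4,5,B) [0 cells changed]:
BBBBBBB
BBBBBBB
BBBBBBB
BBBBBBB
BBBBBBB
BBBWWBB
BBBWWBB
After op 2 paint(0,4,W):
BBBBWBB
BBBBBBB
BBBBBBB
BBBBBBB
BBBBBBB
BBBWWBB
BBBWWBB
After op 3 paint(3,1,Y):
BBBBWBB
BBBBBBB
BBBBBBB
BYBBBBB
BBBBBBB
BBBWWBB
BBBWWBB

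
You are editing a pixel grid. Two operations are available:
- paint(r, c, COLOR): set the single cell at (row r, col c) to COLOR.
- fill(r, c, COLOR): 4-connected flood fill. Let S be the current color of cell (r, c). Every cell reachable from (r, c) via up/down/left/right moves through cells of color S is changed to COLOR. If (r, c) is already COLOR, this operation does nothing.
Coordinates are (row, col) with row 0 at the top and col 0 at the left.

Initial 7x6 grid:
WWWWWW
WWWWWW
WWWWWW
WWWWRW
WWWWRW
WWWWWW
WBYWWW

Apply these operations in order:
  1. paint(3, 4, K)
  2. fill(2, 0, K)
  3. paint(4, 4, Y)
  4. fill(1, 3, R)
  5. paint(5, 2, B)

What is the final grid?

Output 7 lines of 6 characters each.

After op 1 paint(3,4,K):
WWWWWW
WWWWWW
WWWWWW
WWWWKW
WWWWRW
WWWWWW
WBYWWW
After op 2 fill(2,0,K) [38 cells changed]:
KKKKKK
KKKKKK
KKKKKK
KKKKKK
KKKKRK
KKKKKK
KBYKKK
After op 3 paint(4,4,Y):
KKKKKK
KKKKKK
KKKKKK
KKKKKK
KKKKYK
KKKKKK
KBYKKK
After op 4 fill(1,3,R) [39 cells changed]:
RRRRRR
RRRRRR
RRRRRR
RRRRRR
RRRRYR
RRRRRR
RBYRRR
After op 5 paint(5,2,B):
RRRRRR
RRRRRR
RRRRRR
RRRRRR
RRRRYR
RRBRRR
RBYRRR

Answer: RRRRRR
RRRRRR
RRRRRR
RRRRRR
RRRRYR
RRBRRR
RBYRRR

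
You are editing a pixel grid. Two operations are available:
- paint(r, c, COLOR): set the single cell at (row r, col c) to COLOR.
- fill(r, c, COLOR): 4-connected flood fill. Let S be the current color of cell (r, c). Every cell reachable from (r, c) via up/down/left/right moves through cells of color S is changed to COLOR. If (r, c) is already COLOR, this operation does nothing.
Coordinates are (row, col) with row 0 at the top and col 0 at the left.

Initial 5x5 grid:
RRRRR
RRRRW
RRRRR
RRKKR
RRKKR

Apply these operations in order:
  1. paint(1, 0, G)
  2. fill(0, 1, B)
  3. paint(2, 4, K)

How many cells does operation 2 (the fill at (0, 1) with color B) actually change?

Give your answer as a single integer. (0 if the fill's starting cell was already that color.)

Answer: 19

Derivation:
After op 1 paint(1,0,G):
RRRRR
GRRRW
RRRRR
RRKKR
RRKKR
After op 2 fill(0,1,B) [19 cells changed]:
BBBBB
GBBBW
BBBBB
BBKKB
BBKKB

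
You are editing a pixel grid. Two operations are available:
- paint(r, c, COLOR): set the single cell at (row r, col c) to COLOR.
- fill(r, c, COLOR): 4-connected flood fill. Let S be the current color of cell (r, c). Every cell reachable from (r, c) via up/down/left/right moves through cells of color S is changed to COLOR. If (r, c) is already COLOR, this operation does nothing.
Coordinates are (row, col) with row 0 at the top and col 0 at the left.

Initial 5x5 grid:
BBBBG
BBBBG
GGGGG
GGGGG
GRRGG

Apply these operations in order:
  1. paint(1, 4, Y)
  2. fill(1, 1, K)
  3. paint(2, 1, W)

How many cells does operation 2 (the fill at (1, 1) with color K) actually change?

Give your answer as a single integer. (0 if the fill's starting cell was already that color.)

After op 1 paint(1,4,Y):
BBBBG
BBBBY
GGGGG
GGGGG
GRRGG
After op 2 fill(1,1,K) [8 cells changed]:
KKKKG
KKKKY
GGGGG
GGGGG
GRRGG

Answer: 8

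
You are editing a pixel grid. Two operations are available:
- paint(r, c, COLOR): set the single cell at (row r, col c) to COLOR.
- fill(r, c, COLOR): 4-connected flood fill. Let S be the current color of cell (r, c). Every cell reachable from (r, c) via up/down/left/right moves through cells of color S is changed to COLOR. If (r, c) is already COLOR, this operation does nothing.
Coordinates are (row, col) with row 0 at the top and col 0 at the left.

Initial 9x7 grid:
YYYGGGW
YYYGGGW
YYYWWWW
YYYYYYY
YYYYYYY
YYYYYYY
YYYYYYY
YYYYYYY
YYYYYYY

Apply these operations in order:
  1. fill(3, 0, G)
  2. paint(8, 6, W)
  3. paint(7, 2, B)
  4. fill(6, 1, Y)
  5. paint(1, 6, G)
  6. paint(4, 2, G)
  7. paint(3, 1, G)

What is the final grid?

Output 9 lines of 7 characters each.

Answer: YYYYYYW
YYYYYYG
YYYWWWW
YGYYYYY
YYGYYYY
YYYYYYY
YYYYYYY
YYBYYYY
YYYYYYW

Derivation:
After op 1 fill(3,0,G) [51 cells changed]:
GGGGGGW
GGGGGGW
GGGWWWW
GGGGGGG
GGGGGGG
GGGGGGG
GGGGGGG
GGGGGGG
GGGGGGG
After op 2 paint(8,6,W):
GGGGGGW
GGGGGGW
GGGWWWW
GGGGGGG
GGGGGGG
GGGGGGG
GGGGGGG
GGGGGGG
GGGGGGW
After op 3 paint(7,2,B):
GGGGGGW
GGGGGGW
GGGWWWW
GGGGGGG
GGGGGGG
GGGGGGG
GGGGGGG
GGBGGGG
GGGGGGW
After op 4 fill(6,1,Y) [55 cells changed]:
YYYYYYW
YYYYYYW
YYYWWWW
YYYYYYY
YYYYYYY
YYYYYYY
YYYYYYY
YYBYYYY
YYYYYYW
After op 5 paint(1,6,G):
YYYYYYW
YYYYYYG
YYYWWWW
YYYYYYY
YYYYYYY
YYYYYYY
YYYYYYY
YYBYYYY
YYYYYYW
After op 6 paint(4,2,G):
YYYYYYW
YYYYYYG
YYYWWWW
YYYYYYY
YYGYYYY
YYYYYYY
YYYYYYY
YYBYYYY
YYYYYYW
After op 7 paint(3,1,G):
YYYYYYW
YYYYYYG
YYYWWWW
YGYYYYY
YYGYYYY
YYYYYYY
YYYYYYY
YYBYYYY
YYYYYYW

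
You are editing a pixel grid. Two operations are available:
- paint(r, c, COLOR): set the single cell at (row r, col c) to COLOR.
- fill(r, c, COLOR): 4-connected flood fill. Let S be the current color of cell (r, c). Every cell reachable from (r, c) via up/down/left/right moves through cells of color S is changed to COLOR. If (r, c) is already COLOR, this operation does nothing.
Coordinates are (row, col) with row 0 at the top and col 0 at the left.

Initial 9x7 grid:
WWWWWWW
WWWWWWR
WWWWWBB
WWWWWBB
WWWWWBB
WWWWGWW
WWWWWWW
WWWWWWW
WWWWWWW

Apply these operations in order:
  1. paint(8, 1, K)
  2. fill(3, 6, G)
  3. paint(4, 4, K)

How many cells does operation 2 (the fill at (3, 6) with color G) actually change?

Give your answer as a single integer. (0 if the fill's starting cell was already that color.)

Answer: 6

Derivation:
After op 1 paint(8,1,K):
WWWWWWW
WWWWWWR
WWWWWBB
WWWWWBB
WWWWWBB
WWWWGWW
WWWWWWW
WWWWWWW
WKWWWWW
After op 2 fill(3,6,G) [6 cells changed]:
WWWWWWW
WWWWWWR
WWWWWGG
WWWWWGG
WWWWWGG
WWWWGWW
WWWWWWW
WWWWWWW
WKWWWWW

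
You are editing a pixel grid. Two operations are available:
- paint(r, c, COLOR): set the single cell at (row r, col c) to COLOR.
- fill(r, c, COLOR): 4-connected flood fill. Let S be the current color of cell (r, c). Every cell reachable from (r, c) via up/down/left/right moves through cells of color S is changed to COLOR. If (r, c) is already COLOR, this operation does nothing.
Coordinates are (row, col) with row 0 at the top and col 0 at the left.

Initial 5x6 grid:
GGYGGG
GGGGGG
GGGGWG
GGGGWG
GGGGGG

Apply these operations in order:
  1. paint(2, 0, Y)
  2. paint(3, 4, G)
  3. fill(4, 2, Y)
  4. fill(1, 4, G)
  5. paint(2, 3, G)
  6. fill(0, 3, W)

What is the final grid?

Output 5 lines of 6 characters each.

Answer: WWWWWW
WWWWWW
WWWWWW
WWWWWW
WWWWWW

Derivation:
After op 1 paint(2,0,Y):
GGYGGG
GGGGGG
YGGGWG
GGGGWG
GGGGGG
After op 2 paint(3,4,G):
GGYGGG
GGGGGG
YGGGWG
GGGGGG
GGGGGG
After op 3 fill(4,2,Y) [27 cells changed]:
YYYYYY
YYYYYY
YYYYWY
YYYYYY
YYYYYY
After op 4 fill(1,4,G) [29 cells changed]:
GGGGGG
GGGGGG
GGGGWG
GGGGGG
GGGGGG
After op 5 paint(2,3,G):
GGGGGG
GGGGGG
GGGGWG
GGGGGG
GGGGGG
After op 6 fill(0,3,W) [29 cells changed]:
WWWWWW
WWWWWW
WWWWWW
WWWWWW
WWWWWW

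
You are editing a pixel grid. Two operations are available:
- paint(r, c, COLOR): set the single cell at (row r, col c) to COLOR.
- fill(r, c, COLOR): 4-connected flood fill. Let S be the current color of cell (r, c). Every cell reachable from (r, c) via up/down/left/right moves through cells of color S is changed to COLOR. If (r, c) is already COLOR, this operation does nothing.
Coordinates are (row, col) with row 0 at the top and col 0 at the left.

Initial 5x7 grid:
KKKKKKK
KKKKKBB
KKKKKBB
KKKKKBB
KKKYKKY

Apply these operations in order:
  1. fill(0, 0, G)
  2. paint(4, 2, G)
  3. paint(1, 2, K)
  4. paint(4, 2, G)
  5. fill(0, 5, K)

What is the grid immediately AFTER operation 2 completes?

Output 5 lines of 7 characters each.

Answer: GGGGGGG
GGGGGBB
GGGGGBB
GGGGGBB
GGGYGGY

Derivation:
After op 1 fill(0,0,G) [27 cells changed]:
GGGGGGG
GGGGGBB
GGGGGBB
GGGGGBB
GGGYGGY
After op 2 paint(4,2,G):
GGGGGGG
GGGGGBB
GGGGGBB
GGGGGBB
GGGYGGY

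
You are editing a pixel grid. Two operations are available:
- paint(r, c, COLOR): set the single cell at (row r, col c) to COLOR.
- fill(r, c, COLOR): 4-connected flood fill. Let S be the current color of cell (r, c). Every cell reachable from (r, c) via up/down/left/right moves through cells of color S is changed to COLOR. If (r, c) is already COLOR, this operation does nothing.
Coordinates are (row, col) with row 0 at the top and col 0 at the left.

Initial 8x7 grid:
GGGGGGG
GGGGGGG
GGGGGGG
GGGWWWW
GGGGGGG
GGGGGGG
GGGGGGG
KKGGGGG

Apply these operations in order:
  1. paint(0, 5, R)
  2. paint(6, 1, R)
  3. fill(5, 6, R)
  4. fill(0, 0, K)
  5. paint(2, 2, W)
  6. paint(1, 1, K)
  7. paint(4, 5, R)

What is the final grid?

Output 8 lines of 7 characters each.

Answer: KKKKKKK
KKKKKKK
KKWKKKK
KKKWWWW
KKKKKRK
KKKKKKK
KKKKKKK
KKKKKKK

Derivation:
After op 1 paint(0,5,R):
GGGGGRG
GGGGGGG
GGGGGGG
GGGWWWW
GGGGGGG
GGGGGGG
GGGGGGG
KKGGGGG
After op 2 paint(6,1,R):
GGGGGRG
GGGGGGG
GGGGGGG
GGGWWWW
GGGGGGG
GGGGGGG
GRGGGGG
KKGGGGG
After op 3 fill(5,6,R) [48 cells changed]:
RRRRRRR
RRRRRRR
RRRRRRR
RRRWWWW
RRRRRRR
RRRRRRR
RRRRRRR
KKRRRRR
After op 4 fill(0,0,K) [50 cells changed]:
KKKKKKK
KKKKKKK
KKKKKKK
KKKWWWW
KKKKKKK
KKKKKKK
KKKKKKK
KKKKKKK
After op 5 paint(2,2,W):
KKKKKKK
KKKKKKK
KKWKKKK
KKKWWWW
KKKKKKK
KKKKKKK
KKKKKKK
KKKKKKK
After op 6 paint(1,1,K):
KKKKKKK
KKKKKKK
KKWKKKK
KKKWWWW
KKKKKKK
KKKKKKK
KKKKKKK
KKKKKKK
After op 7 paint(4,5,R):
KKKKKKK
KKKKKKK
KKWKKKK
KKKWWWW
KKKKKRK
KKKKKKK
KKKKKKK
KKKKKKK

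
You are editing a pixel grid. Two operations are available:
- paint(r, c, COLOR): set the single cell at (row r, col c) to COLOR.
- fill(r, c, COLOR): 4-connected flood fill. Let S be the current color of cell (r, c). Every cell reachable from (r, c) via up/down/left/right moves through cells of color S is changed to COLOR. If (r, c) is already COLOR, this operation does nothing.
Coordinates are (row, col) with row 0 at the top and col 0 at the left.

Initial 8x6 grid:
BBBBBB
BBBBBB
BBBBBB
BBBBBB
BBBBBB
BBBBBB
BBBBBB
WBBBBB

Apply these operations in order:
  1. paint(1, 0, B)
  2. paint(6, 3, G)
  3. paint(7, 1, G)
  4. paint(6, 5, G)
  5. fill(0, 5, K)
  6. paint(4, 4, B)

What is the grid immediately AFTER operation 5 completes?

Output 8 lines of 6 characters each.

Answer: KKKKKK
KKKKKK
KKKKKK
KKKKKK
KKKKKK
KKKKKK
KKKGKG
WGKKKK

Derivation:
After op 1 paint(1,0,B):
BBBBBB
BBBBBB
BBBBBB
BBBBBB
BBBBBB
BBBBBB
BBBBBB
WBBBBB
After op 2 paint(6,3,G):
BBBBBB
BBBBBB
BBBBBB
BBBBBB
BBBBBB
BBBBBB
BBBGBB
WBBBBB
After op 3 paint(7,1,G):
BBBBBB
BBBBBB
BBBBBB
BBBBBB
BBBBBB
BBBBBB
BBBGBB
WGBBBB
After op 4 paint(6,5,G):
BBBBBB
BBBBBB
BBBBBB
BBBBBB
BBBBBB
BBBBBB
BBBGBG
WGBBBB
After op 5 fill(0,5,K) [44 cells changed]:
KKKKKK
KKKKKK
KKKKKK
KKKKKK
KKKKKK
KKKKKK
KKKGKG
WGKKKK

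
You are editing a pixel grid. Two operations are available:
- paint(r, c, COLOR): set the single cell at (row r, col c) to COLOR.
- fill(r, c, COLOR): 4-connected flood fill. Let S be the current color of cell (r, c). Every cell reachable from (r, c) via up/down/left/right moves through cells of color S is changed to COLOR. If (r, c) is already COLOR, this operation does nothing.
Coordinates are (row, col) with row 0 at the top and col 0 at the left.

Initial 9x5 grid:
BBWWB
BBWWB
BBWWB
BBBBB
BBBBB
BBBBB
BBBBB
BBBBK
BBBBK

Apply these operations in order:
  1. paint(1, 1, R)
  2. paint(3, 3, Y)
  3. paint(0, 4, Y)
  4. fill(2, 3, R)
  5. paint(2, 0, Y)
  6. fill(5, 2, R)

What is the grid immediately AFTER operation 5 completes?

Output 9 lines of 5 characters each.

Answer: BBRRY
BRRRB
YBRRB
BBBYB
BBBBB
BBBBB
BBBBB
BBBBK
BBBBK

Derivation:
After op 1 paint(1,1,R):
BBWWB
BRWWB
BBWWB
BBBBB
BBBBB
BBBBB
BBBBB
BBBBK
BBBBK
After op 2 paint(3,3,Y):
BBWWB
BRWWB
BBWWB
BBBYB
BBBBB
BBBBB
BBBBB
BBBBK
BBBBK
After op 3 paint(0,4,Y):
BBWWY
BRWWB
BBWWB
BBBYB
BBBBB
BBBBB
BBBBB
BBBBK
BBBBK
After op 4 fill(2,3,R) [6 cells changed]:
BBRRY
BRRRB
BBRRB
BBBYB
BBBBB
BBBBB
BBBBB
BBBBK
BBBBK
After op 5 paint(2,0,Y):
BBRRY
BRRRB
YBRRB
BBBYB
BBBBB
BBBBB
BBBBB
BBBBK
BBBBK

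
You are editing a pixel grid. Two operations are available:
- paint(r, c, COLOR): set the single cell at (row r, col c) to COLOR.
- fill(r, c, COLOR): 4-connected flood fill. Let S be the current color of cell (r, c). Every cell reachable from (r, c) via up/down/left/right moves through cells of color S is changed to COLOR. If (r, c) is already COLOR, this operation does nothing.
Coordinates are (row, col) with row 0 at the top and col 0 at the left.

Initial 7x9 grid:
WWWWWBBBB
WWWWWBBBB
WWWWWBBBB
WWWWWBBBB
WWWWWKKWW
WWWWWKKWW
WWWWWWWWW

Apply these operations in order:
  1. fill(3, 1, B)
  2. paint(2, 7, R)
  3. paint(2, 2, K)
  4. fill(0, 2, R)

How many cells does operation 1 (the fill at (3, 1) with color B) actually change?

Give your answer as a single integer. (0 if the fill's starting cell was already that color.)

After op 1 fill(3,1,B) [43 cells changed]:
BBBBBBBBB
BBBBBBBBB
BBBBBBBBB
BBBBBBBBB
BBBBBKKBB
BBBBBKKBB
BBBBBBBBB

Answer: 43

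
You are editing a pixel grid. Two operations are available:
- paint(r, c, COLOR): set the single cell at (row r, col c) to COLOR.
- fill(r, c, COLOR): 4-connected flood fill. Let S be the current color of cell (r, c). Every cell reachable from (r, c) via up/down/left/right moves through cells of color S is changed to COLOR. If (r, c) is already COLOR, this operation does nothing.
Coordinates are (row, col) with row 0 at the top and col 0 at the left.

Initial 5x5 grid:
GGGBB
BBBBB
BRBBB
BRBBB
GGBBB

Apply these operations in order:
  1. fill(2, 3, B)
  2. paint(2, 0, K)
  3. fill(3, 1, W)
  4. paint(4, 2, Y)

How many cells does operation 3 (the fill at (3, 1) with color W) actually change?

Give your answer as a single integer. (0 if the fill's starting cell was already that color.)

After op 1 fill(2,3,B) [0 cells changed]:
GGGBB
BBBBB
BRBBB
BRBBB
GGBBB
After op 2 paint(2,0,K):
GGGBB
BBBBB
KRBBB
BRBBB
GGBBB
After op 3 fill(3,1,W) [2 cells changed]:
GGGBB
BBBBB
KWBBB
BWBBB
GGBBB

Answer: 2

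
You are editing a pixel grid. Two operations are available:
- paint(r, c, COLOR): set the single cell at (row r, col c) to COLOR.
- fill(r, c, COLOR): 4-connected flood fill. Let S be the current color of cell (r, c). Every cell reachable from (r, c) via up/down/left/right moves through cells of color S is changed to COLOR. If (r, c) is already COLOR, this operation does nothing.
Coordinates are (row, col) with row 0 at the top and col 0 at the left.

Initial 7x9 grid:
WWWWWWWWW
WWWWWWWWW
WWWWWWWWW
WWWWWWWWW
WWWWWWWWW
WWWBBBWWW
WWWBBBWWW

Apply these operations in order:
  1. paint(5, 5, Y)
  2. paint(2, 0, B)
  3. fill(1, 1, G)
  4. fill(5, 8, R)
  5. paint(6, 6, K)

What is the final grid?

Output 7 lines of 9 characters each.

Answer: RRRRRRRRR
RRRRRRRRR
BRRRRRRRR
RRRRRRRRR
RRRRRRRRR
RRRBBYRRR
RRRBBBKRR

Derivation:
After op 1 paint(5,5,Y):
WWWWWWWWW
WWWWWWWWW
WWWWWWWWW
WWWWWWWWW
WWWWWWWWW
WWWBBYWWW
WWWBBBWWW
After op 2 paint(2,0,B):
WWWWWWWWW
WWWWWWWWW
BWWWWWWWW
WWWWWWWWW
WWWWWWWWW
WWWBBYWWW
WWWBBBWWW
After op 3 fill(1,1,G) [56 cells changed]:
GGGGGGGGG
GGGGGGGGG
BGGGGGGGG
GGGGGGGGG
GGGGGGGGG
GGGBBYGGG
GGGBBBGGG
After op 4 fill(5,8,R) [56 cells changed]:
RRRRRRRRR
RRRRRRRRR
BRRRRRRRR
RRRRRRRRR
RRRRRRRRR
RRRBBYRRR
RRRBBBRRR
After op 5 paint(6,6,K):
RRRRRRRRR
RRRRRRRRR
BRRRRRRRR
RRRRRRRRR
RRRRRRRRR
RRRBBYRRR
RRRBBBKRR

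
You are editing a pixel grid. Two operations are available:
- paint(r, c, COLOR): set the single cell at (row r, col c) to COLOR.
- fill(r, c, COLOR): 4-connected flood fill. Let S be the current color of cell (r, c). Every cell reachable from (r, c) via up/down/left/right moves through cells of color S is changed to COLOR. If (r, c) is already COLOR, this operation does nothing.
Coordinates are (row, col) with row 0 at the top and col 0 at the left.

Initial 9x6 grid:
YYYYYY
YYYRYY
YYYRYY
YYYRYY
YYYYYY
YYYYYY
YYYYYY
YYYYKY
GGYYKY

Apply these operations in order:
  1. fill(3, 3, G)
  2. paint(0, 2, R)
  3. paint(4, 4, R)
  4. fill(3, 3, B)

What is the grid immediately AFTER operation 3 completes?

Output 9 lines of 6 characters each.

After op 1 fill(3,3,G) [3 cells changed]:
YYYYYY
YYYGYY
YYYGYY
YYYGYY
YYYYYY
YYYYYY
YYYYYY
YYYYKY
GGYYKY
After op 2 paint(0,2,R):
YYRYYY
YYYGYY
YYYGYY
YYYGYY
YYYYYY
YYYYYY
YYYYYY
YYYYKY
GGYYKY
After op 3 paint(4,4,R):
YYRYYY
YYYGYY
YYYGYY
YYYGYY
YYYYRY
YYYYYY
YYYYYY
YYYYKY
GGYYKY

Answer: YYRYYY
YYYGYY
YYYGYY
YYYGYY
YYYYRY
YYYYYY
YYYYYY
YYYYKY
GGYYKY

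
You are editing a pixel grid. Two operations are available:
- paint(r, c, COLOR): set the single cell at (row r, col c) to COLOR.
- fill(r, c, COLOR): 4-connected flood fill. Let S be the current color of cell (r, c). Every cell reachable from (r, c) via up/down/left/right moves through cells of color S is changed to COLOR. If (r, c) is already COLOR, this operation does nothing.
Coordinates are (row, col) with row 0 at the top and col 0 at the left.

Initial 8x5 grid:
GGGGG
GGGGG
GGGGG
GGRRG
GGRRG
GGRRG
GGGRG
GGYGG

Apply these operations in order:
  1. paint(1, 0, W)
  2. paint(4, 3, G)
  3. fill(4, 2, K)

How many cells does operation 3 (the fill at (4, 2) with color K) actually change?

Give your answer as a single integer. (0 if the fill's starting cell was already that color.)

After op 1 paint(1,0,W):
GGGGG
WGGGG
GGGGG
GGRRG
GGRRG
GGRRG
GGGRG
GGYGG
After op 2 paint(4,3,G):
GGGGG
WGGGG
GGGGG
GGRRG
GGRGG
GGRRG
GGGRG
GGYGG
After op 3 fill(4,2,K) [6 cells changed]:
GGGGG
WGGGG
GGGGG
GGKKG
GGKGG
GGKKG
GGGKG
GGYGG

Answer: 6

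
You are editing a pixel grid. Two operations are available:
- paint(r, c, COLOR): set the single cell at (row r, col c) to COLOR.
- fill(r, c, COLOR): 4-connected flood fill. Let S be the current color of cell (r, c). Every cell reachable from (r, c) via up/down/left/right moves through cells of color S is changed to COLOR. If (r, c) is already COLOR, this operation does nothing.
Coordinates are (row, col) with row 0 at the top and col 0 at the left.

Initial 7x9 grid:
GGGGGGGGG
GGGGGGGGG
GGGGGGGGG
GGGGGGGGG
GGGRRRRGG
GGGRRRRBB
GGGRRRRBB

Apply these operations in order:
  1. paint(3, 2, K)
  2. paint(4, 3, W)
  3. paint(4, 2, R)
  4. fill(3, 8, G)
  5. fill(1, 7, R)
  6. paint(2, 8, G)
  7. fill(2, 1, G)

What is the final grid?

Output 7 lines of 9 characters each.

After op 1 paint(3,2,K):
GGGGGGGGG
GGGGGGGGG
GGGGGGGGG
GGKGGGGGG
GGGRRRRGG
GGGRRRRBB
GGGRRRRBB
After op 2 paint(4,3,W):
GGGGGGGGG
GGGGGGGGG
GGGGGGGGG
GGKGGGGGG
GGGWRRRGG
GGGRRRRBB
GGGRRRRBB
After op 3 paint(4,2,R):
GGGGGGGGG
GGGGGGGGG
GGGGGGGGG
GGKGGGGGG
GGRWRRRGG
GGGRRRRBB
GGGRRRRBB
After op 4 fill(3,8,G) [0 cells changed]:
GGGGGGGGG
GGGGGGGGG
GGGGGGGGG
GGKGGGGGG
GGRWRRRGG
GGGRRRRBB
GGGRRRRBB
After op 5 fill(1,7,R) [45 cells changed]:
RRRRRRRRR
RRRRRRRRR
RRRRRRRRR
RRKRRRRRR
RRRWRRRRR
RRRRRRRBB
RRRRRRRBB
After op 6 paint(2,8,G):
RRRRRRRRR
RRRRRRRRR
RRRRRRRRG
RRKRRRRRR
RRRWRRRRR
RRRRRRRBB
RRRRRRRBB
After op 7 fill(2,1,G) [56 cells changed]:
GGGGGGGGG
GGGGGGGGG
GGGGGGGGG
GGKGGGGGG
GGGWGGGGG
GGGGGGGBB
GGGGGGGBB

Answer: GGGGGGGGG
GGGGGGGGG
GGGGGGGGG
GGKGGGGGG
GGGWGGGGG
GGGGGGGBB
GGGGGGGBB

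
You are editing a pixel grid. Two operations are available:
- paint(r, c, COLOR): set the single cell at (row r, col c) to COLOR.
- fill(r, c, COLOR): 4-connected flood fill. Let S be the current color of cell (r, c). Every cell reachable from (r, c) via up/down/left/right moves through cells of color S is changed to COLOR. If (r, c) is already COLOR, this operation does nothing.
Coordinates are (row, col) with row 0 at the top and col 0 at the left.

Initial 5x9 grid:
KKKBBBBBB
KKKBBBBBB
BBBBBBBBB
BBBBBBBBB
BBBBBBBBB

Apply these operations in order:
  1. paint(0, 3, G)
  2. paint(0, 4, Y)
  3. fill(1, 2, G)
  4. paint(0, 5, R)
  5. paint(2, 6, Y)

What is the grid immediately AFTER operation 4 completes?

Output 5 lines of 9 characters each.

Answer: GGGGYRBBB
GGGBBBBBB
BBBBBBBBB
BBBBBBBBB
BBBBBBBBB

Derivation:
After op 1 paint(0,3,G):
KKKGBBBBB
KKKBBBBBB
BBBBBBBBB
BBBBBBBBB
BBBBBBBBB
After op 2 paint(0,4,Y):
KKKGYBBBB
KKKBBBBBB
BBBBBBBBB
BBBBBBBBB
BBBBBBBBB
After op 3 fill(1,2,G) [6 cells changed]:
GGGGYBBBB
GGGBBBBBB
BBBBBBBBB
BBBBBBBBB
BBBBBBBBB
After op 4 paint(0,5,R):
GGGGYRBBB
GGGBBBBBB
BBBBBBBBB
BBBBBBBBB
BBBBBBBBB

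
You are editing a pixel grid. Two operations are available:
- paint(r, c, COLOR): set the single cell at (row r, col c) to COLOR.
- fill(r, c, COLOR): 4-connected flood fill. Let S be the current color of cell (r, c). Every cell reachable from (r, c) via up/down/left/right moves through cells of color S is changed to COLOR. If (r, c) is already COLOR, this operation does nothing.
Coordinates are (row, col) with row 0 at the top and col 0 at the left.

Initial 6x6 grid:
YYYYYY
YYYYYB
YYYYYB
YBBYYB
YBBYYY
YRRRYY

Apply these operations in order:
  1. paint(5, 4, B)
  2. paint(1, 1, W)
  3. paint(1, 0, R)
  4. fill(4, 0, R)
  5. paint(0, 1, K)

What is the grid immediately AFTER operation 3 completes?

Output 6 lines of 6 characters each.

Answer: YYYYYY
RWYYYB
YYYYYB
YBBYYB
YBBYYY
YRRRBY

Derivation:
After op 1 paint(5,4,B):
YYYYYY
YYYYYB
YYYYYB
YBBYYB
YBBYYY
YRRRBY
After op 2 paint(1,1,W):
YYYYYY
YWYYYB
YYYYYB
YBBYYB
YBBYYY
YRRRBY
After op 3 paint(1,0,R):
YYYYYY
RWYYYB
YYYYYB
YBBYYB
YBBYYY
YRRRBY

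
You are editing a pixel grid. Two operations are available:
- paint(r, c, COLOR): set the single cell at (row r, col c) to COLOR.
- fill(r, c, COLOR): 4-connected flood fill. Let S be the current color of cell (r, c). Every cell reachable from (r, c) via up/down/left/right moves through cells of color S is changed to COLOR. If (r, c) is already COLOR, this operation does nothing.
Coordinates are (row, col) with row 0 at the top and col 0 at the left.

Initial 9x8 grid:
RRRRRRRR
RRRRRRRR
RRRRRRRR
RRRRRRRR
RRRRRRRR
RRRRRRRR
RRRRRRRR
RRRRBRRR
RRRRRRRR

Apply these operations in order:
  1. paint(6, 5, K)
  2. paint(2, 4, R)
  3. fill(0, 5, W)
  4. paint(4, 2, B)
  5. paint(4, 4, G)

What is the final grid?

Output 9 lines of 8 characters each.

After op 1 paint(6,5,K):
RRRRRRRR
RRRRRRRR
RRRRRRRR
RRRRRRRR
RRRRRRRR
RRRRRRRR
RRRRRKRR
RRRRBRRR
RRRRRRRR
After op 2 paint(2,4,R):
RRRRRRRR
RRRRRRRR
RRRRRRRR
RRRRRRRR
RRRRRRRR
RRRRRRRR
RRRRRKRR
RRRRBRRR
RRRRRRRR
After op 3 fill(0,5,W) [70 cells changed]:
WWWWWWWW
WWWWWWWW
WWWWWWWW
WWWWWWWW
WWWWWWWW
WWWWWWWW
WWWWWKWW
WWWWBWWW
WWWWWWWW
After op 4 paint(4,2,B):
WWWWWWWW
WWWWWWWW
WWWWWWWW
WWWWWWWW
WWBWWWWW
WWWWWWWW
WWWWWKWW
WWWWBWWW
WWWWWWWW
After op 5 paint(4,4,G):
WWWWWWWW
WWWWWWWW
WWWWWWWW
WWWWWWWW
WWBWGWWW
WWWWWWWW
WWWWWKWW
WWWWBWWW
WWWWWWWW

Answer: WWWWWWWW
WWWWWWWW
WWWWWWWW
WWWWWWWW
WWBWGWWW
WWWWWWWW
WWWWWKWW
WWWWBWWW
WWWWWWWW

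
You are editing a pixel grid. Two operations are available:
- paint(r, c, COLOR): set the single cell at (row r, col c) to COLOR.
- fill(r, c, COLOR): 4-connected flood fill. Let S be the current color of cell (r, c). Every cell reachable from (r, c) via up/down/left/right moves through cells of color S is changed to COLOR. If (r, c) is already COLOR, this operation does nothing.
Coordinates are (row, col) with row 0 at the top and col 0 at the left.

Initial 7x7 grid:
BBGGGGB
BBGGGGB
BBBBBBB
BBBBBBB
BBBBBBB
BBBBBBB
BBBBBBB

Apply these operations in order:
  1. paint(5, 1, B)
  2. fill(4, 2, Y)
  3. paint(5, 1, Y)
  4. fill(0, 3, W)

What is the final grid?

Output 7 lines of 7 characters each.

Answer: YYWWWWY
YYWWWWY
YYYYYYY
YYYYYYY
YYYYYYY
YYYYYYY
YYYYYYY

Derivation:
After op 1 paint(5,1,B):
BBGGGGB
BBGGGGB
BBBBBBB
BBBBBBB
BBBBBBB
BBBBBBB
BBBBBBB
After op 2 fill(4,2,Y) [41 cells changed]:
YYGGGGY
YYGGGGY
YYYYYYY
YYYYYYY
YYYYYYY
YYYYYYY
YYYYYYY
After op 3 paint(5,1,Y):
YYGGGGY
YYGGGGY
YYYYYYY
YYYYYYY
YYYYYYY
YYYYYYY
YYYYYYY
After op 4 fill(0,3,W) [8 cells changed]:
YYWWWWY
YYWWWWY
YYYYYYY
YYYYYYY
YYYYYYY
YYYYYYY
YYYYYYY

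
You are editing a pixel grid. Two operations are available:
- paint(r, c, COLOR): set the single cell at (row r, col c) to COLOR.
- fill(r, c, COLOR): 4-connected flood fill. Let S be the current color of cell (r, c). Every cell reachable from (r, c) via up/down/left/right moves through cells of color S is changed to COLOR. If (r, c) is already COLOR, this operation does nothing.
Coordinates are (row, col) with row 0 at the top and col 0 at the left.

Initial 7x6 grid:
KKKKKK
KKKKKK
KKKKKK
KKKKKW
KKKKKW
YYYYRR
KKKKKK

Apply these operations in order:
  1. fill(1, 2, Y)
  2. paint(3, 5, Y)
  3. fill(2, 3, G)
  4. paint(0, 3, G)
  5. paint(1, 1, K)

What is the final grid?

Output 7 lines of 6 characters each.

After op 1 fill(1,2,Y) [28 cells changed]:
YYYYYY
YYYYYY
YYYYYY
YYYYYW
YYYYYW
YYYYRR
KKKKKK
After op 2 paint(3,5,Y):
YYYYYY
YYYYYY
YYYYYY
YYYYYY
YYYYYW
YYYYRR
KKKKKK
After op 3 fill(2,3,G) [33 cells changed]:
GGGGGG
GGGGGG
GGGGGG
GGGGGG
GGGGGW
GGGGRR
KKKKKK
After op 4 paint(0,3,G):
GGGGGG
GGGGGG
GGGGGG
GGGGGG
GGGGGW
GGGGRR
KKKKKK
After op 5 paint(1,1,K):
GGGGGG
GKGGGG
GGGGGG
GGGGGG
GGGGGW
GGGGRR
KKKKKK

Answer: GGGGGG
GKGGGG
GGGGGG
GGGGGG
GGGGGW
GGGGRR
KKKKKK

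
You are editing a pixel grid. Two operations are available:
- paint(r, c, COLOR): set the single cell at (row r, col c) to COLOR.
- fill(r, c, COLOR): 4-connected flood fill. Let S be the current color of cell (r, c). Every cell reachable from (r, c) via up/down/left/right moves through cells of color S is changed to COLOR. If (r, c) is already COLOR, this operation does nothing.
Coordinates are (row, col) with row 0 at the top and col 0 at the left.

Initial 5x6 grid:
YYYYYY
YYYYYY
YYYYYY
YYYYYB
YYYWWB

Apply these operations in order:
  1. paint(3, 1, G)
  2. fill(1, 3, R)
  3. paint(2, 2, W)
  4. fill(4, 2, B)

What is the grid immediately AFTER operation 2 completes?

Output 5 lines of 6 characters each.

After op 1 paint(3,1,G):
YYYYYY
YYYYYY
YYYYYY
YGYYYB
YYYWWB
After op 2 fill(1,3,R) [25 cells changed]:
RRRRRR
RRRRRR
RRRRRR
RGRRRB
RRRWWB

Answer: RRRRRR
RRRRRR
RRRRRR
RGRRRB
RRRWWB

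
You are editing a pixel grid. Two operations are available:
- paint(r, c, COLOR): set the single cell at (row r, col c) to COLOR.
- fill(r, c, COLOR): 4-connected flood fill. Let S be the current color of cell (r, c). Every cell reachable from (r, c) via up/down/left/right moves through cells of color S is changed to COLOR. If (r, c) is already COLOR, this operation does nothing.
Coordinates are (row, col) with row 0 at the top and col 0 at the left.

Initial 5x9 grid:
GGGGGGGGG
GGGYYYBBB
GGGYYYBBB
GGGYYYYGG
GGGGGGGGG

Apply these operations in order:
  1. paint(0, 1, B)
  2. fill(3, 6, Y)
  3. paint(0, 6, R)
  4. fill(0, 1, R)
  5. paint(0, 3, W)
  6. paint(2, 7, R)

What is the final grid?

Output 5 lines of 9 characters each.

Answer: GRGWGGRGG
GGGYYYBBB
GGGYYYBRB
GGGYYYYGG
GGGGGGGGG

Derivation:
After op 1 paint(0,1,B):
GBGGGGGGG
GGGYYYBBB
GGGYYYBBB
GGGYYYYGG
GGGGGGGGG
After op 2 fill(3,6,Y) [0 cells changed]:
GBGGGGGGG
GGGYYYBBB
GGGYYYBBB
GGGYYYYGG
GGGGGGGGG
After op 3 paint(0,6,R):
GBGGGGRGG
GGGYYYBBB
GGGYYYBBB
GGGYYYYGG
GGGGGGGGG
After op 4 fill(0,1,R) [1 cells changed]:
GRGGGGRGG
GGGYYYBBB
GGGYYYBBB
GGGYYYYGG
GGGGGGGGG
After op 5 paint(0,3,W):
GRGWGGRGG
GGGYYYBBB
GGGYYYBBB
GGGYYYYGG
GGGGGGGGG
After op 6 paint(2,7,R):
GRGWGGRGG
GGGYYYBBB
GGGYYYBRB
GGGYYYYGG
GGGGGGGGG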